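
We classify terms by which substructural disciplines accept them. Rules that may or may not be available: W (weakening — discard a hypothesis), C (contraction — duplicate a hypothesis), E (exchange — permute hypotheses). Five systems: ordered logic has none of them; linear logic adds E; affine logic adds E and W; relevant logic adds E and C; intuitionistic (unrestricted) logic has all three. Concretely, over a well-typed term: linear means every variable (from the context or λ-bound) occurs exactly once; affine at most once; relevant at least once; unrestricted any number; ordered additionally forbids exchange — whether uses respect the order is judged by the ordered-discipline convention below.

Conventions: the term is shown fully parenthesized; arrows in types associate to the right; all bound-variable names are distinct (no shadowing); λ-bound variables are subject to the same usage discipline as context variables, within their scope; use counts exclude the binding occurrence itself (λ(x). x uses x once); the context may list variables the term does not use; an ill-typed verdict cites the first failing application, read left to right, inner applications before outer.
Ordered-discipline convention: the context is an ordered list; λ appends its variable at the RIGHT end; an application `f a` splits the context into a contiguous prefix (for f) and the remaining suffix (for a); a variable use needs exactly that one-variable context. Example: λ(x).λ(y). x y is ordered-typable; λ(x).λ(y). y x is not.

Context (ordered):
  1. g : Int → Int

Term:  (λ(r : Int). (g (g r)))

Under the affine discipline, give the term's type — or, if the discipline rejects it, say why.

not well-typed under affine — g ×2 used more than once (contraction)
counts: g: 2, r [bound]: 1
left-to-right use order: g, g, r
typing: well-typed at Int → Int
summary: ordered ✗ | linear ✗ | affine ✗ | relevant ✓ | unrestricted ✓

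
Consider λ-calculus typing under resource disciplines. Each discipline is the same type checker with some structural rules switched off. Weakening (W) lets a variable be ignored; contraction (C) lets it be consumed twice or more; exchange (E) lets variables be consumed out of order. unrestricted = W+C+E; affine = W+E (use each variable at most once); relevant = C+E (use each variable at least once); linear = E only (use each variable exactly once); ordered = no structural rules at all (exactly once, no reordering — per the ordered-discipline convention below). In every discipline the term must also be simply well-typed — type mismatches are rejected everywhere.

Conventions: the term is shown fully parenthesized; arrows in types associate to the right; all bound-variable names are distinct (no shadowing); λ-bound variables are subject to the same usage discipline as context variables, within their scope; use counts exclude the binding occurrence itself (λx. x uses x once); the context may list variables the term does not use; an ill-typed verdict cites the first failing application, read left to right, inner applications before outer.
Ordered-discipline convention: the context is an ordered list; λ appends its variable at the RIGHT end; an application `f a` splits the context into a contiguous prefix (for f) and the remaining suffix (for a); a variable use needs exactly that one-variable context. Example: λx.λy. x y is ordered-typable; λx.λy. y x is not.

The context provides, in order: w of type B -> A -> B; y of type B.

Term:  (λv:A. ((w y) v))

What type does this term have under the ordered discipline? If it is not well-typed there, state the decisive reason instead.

term : A -> B
variable uses: w: 1; y: 1; v (bound): 1
use order (left to right): w, y, v
typing: ✓ — A -> B
summary: ordered ✓ · linear ✓ · affine ✓ · relevant ✓ · unrestricted ✓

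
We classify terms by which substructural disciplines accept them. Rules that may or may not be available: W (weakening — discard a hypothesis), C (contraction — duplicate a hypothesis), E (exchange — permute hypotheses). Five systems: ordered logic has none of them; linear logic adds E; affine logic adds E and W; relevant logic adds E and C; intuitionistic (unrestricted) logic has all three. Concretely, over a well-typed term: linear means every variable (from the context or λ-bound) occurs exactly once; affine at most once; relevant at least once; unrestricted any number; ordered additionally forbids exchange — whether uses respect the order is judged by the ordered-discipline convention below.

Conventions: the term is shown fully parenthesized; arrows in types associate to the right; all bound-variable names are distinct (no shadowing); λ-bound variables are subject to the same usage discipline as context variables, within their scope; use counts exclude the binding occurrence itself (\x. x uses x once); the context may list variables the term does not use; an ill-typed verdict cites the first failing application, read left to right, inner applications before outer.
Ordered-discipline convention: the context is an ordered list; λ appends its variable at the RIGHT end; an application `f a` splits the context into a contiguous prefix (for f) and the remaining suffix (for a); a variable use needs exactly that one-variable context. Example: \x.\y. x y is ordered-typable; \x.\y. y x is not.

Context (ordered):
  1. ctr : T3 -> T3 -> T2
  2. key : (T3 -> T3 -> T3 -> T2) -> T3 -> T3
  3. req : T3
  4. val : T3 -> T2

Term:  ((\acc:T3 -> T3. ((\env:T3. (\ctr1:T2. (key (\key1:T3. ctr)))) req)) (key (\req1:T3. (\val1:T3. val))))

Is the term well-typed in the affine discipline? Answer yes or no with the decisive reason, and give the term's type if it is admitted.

no — repeated use of key ×2
usage: ctr: 1, key: 2, req: 1, val: 1, acc (bound): 0, env (bound): 0, ctr1 (bound): 0, key1 (bound): 0, req1 (bound): 0, val1 (bound): 0
left-to-right use order: key, ctr, req, key, val
typing: well-typed — term : T2 -> T3 -> T3
per-discipline verdicts: ordered ✗; linear ✗; affine ✗; relevant ✗; unrestricted ✓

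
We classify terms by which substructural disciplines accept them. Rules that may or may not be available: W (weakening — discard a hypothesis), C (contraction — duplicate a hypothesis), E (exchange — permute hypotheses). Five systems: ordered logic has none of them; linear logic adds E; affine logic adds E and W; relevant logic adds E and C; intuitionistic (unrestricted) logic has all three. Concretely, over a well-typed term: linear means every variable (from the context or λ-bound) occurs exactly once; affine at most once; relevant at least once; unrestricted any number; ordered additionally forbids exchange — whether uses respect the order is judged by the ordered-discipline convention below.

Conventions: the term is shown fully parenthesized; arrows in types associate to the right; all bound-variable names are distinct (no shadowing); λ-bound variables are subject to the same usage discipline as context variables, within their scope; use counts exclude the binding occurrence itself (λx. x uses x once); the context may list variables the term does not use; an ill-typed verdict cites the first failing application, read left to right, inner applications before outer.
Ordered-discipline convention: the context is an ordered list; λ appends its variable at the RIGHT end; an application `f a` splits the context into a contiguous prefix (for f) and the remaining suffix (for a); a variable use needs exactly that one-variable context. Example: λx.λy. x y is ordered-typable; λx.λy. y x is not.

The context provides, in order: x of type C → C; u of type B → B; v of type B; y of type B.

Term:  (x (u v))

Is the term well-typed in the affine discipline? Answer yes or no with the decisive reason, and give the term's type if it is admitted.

no — fails simple typing
use counts: x ×1, u ×1, v ×1, y ×0
use order (left to right): x, u, v
typing: ill-typed: argument of type B where C is required
across the five disciplines: ordered ✗ | linear ✗ | affine ✗ | relevant ✗ | unrestricted ✗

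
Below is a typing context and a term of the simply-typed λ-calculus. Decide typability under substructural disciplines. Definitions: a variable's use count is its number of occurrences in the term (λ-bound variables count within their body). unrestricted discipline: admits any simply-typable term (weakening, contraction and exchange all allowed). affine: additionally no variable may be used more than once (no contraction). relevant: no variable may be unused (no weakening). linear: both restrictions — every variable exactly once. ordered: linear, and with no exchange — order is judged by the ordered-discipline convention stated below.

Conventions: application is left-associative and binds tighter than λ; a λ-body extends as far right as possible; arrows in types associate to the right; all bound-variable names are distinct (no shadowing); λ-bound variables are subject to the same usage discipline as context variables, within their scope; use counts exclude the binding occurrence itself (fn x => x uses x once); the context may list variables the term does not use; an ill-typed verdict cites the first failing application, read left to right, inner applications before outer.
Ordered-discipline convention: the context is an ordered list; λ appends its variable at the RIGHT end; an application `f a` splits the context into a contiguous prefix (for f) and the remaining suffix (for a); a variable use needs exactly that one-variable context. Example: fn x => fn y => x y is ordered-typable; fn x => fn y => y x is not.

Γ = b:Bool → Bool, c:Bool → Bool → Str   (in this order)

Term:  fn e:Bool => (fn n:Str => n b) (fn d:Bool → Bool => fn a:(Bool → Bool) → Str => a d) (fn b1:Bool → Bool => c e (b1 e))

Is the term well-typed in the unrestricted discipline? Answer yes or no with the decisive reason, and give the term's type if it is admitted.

no — not simply typable
variable uses: b: 1; c: 1; e (λ-bound): 2; n (λ-bound): 1; d (λ-bound): 1; a (λ-bound): 1; b1 (λ-bound): 1
order of uses: n, b, a, d, c, e, b1, e
typing: ill-typed: non-arrow in function slot: Str
summary: ordered ✗; linear ✗; affine ✗; relevant ✗; unrestricted ✗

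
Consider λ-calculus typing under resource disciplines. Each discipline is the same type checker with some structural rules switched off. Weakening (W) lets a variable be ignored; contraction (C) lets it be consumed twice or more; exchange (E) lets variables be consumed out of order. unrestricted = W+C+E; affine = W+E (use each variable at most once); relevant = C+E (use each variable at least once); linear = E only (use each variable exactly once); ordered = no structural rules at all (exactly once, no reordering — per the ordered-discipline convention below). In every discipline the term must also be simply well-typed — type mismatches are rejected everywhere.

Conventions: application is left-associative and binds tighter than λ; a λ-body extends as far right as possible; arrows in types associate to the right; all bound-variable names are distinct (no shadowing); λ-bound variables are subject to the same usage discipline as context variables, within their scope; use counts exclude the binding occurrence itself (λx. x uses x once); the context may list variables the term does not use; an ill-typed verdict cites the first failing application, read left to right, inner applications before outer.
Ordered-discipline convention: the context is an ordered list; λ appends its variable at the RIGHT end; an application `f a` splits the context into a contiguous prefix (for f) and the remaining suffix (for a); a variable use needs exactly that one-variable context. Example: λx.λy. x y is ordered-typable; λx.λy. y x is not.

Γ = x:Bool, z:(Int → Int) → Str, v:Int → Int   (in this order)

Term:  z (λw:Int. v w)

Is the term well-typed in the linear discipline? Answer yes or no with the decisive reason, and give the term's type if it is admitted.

no — x never used (weakening)
usage: x: 0×, z: 1×, v: 1×, w (λ-bound): 1×
use order (left to right): z, v, w
typing: ✓ — Str
summary: ordered ✗ · linear ✗ · affine ✓ · relevant ✗ · unrestricted ✓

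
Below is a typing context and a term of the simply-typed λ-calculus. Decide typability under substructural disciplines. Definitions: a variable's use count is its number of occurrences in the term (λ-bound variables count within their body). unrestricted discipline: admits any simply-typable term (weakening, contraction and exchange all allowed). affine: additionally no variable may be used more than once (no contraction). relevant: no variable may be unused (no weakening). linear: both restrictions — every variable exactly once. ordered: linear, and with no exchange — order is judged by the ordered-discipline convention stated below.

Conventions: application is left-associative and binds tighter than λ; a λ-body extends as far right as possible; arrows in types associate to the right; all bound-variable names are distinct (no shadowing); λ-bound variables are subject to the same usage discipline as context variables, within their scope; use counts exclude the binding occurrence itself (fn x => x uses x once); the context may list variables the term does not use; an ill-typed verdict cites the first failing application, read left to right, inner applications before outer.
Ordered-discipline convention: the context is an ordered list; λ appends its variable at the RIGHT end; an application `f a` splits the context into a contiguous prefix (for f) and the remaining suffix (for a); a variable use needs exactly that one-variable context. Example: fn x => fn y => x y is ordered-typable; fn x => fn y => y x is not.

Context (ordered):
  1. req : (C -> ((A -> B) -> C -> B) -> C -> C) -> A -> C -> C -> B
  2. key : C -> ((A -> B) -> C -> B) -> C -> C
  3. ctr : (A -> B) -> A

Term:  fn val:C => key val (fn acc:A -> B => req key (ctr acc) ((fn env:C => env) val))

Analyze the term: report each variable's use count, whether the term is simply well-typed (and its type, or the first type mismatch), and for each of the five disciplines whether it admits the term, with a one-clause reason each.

variable uses: req=1, key=2, ctr=1, val (λ-bound)=2, acc (λ-bound)=1, env (λ-bound)=1
order of uses: key, val, req, key, ctr, acc, env, val
typing: well-typed — term : C -> C -> C
ordered: ✗ — repeated use of key ×2, val ×2
linear: ✗ — repeated use of key ×2, val ×2
affine: ✗ — repeated use of key ×2, val ×2
relevant: ✓ — at least one use each (req, key, ctr, val, acc, env)
unrestricted: ✓ — typability at C -> C -> C is all that's needed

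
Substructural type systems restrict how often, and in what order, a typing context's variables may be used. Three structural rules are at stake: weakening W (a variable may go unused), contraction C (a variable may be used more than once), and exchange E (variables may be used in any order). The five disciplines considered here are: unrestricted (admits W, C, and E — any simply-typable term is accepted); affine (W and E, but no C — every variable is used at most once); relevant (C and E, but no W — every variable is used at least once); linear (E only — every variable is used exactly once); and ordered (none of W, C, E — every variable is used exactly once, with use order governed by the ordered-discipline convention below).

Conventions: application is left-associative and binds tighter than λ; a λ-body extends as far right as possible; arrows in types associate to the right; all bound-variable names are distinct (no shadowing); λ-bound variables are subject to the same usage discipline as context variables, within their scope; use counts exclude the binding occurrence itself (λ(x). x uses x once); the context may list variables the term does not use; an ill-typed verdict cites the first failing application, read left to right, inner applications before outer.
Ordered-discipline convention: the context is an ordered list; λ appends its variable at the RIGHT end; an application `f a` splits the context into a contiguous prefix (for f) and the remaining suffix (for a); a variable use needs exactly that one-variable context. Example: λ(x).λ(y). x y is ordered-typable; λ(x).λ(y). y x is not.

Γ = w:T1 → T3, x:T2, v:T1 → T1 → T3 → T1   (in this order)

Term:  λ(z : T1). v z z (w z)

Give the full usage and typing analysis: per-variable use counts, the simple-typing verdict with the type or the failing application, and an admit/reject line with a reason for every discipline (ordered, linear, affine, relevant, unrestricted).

counts: w ×1, x ×0, v ×1, z (λ-bound) ×3
uses in reading order: v, z, z, w, z
typing: the term checks, with type T1 → T1
ordered ✗ (repeated use of z ×3; x left unused)
linear ✗ (repeated use of z ×3; x left unused)
affine ✗ (repeated use of z ×3)
relevant ✗ (x left unused)
unrestricted ✓ (typability at T1 → T1 is all that's needed)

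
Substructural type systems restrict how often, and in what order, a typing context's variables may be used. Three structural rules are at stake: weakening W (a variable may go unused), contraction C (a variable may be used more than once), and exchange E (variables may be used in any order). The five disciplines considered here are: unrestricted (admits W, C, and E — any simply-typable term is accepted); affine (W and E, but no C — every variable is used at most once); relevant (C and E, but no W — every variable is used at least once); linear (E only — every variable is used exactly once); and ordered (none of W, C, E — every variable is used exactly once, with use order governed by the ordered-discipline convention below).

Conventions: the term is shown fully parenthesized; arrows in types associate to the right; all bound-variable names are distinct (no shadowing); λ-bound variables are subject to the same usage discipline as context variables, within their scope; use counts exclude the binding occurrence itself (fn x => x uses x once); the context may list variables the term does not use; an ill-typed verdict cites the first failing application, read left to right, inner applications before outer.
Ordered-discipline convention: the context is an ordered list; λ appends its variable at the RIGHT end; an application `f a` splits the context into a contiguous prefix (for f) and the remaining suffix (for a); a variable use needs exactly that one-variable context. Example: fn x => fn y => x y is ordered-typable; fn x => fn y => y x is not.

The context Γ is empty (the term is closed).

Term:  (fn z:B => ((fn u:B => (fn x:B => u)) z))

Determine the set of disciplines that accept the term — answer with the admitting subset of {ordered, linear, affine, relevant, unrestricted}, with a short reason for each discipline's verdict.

accepted by: affine, unrestricted
usage: z [bound]: 1, u [bound]: 1, x [bound]: 0
uses in reading order: u, z
typing: ✓ — B -> B -> B
ordered: ✗ — x left unused
linear: ✗ — x left unused
affine: ✓ — no duplicate uses among z, u, x
relevant: ✗ — x left unused
unrestricted: ✓ — typability at B -> B -> B is all that's needed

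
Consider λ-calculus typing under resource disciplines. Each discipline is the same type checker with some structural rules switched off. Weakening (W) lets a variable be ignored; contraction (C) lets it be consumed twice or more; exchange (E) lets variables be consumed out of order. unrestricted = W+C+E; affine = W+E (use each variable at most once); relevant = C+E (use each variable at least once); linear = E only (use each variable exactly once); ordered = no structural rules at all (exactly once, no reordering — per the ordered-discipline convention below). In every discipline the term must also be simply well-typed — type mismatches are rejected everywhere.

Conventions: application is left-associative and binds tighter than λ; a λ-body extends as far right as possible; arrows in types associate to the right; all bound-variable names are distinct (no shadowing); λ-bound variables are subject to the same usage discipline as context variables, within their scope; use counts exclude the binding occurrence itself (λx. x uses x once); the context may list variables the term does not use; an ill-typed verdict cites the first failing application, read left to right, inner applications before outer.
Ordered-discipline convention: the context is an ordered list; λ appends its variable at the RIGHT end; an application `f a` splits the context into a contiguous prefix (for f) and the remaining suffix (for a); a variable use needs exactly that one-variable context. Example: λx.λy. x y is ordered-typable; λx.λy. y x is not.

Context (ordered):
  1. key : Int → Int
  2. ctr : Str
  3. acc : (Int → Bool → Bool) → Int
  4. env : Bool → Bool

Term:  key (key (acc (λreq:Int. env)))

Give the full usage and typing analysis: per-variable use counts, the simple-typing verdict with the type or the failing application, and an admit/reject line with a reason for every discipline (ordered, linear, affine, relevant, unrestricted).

variable uses: key: 2×; ctr: 0×; acc: 1×; env: 1×; req (bound): 0×
order of uses: key, key, acc, env
typing: well-typed at Int
ordered: ✗ — uses contraction: key ×2; ctr, req never used (weakening)
linear: ✗ — uses contraction: key ×2; ctr, req never used (weakening)
affine: ✗ — uses contraction: key ×2
relevant: ✗ — ctr, req never used (weakening)
unrestricted: ✓ — type-checks (Int) and nothing is barred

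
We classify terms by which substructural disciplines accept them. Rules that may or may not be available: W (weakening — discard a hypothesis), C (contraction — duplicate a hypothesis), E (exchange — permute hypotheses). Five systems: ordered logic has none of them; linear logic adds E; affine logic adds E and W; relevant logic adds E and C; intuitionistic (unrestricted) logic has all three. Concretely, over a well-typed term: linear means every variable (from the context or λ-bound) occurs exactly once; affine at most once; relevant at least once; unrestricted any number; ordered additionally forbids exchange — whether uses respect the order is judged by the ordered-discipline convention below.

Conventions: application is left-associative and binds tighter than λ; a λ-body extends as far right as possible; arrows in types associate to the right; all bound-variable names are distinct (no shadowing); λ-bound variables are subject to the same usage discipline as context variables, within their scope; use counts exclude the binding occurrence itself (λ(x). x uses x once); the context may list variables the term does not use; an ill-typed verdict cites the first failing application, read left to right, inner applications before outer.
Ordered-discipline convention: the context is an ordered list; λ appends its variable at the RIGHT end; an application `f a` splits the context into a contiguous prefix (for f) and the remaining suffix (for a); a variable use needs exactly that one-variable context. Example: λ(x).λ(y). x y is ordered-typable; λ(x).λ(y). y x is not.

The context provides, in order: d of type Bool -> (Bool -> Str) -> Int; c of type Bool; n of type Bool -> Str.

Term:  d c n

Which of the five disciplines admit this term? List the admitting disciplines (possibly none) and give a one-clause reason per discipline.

admitted by: ordered, linear, affine, relevant, unrestricted
use counts: d=1, c=1, n=1
order of uses: d, c, n
typing: ✓ — Int
ordered ✓ (d, c, n once each; derivable with no W/C/E)
linear ✓ (each of d, c, n used exactly once)
affine ✓ (none of d, c, n used more than once)
relevant ✓ (every one of d, c, n appears)
unrestricted ✓ (type-checks (Int) and nothing is barred)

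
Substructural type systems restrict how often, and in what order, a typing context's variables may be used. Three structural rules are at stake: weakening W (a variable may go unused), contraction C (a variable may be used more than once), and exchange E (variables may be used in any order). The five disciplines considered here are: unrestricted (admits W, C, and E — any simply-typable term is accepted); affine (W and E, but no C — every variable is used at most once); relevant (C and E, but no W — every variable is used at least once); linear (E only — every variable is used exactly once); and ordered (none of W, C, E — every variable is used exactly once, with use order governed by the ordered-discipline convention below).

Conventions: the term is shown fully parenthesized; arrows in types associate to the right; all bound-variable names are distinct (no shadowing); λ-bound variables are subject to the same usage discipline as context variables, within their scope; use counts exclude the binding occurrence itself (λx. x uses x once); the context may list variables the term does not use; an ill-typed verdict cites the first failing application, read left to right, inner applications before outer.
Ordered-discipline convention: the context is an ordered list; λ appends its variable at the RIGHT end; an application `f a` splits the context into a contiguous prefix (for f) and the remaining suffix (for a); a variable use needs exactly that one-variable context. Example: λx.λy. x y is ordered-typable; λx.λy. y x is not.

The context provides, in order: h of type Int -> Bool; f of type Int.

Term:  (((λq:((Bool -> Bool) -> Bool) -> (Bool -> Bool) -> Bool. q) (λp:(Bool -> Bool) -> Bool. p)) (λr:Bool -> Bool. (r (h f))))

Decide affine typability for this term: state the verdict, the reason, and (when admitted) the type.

yes — no duplicate uses among h, f, q, p, r; term : (Bool -> Bool) -> Bool
use counts: h=1; f=1; q [bound]=1; p [bound]=1; r [bound]=1
use order (left to right): q, p, r, h, f
typing: the term checks, with type (Bool -> Bool) -> Bool
all disciplines: ordered ✗ | linear ✓ | affine ✓ | relevant ✓ | unrestricted ✓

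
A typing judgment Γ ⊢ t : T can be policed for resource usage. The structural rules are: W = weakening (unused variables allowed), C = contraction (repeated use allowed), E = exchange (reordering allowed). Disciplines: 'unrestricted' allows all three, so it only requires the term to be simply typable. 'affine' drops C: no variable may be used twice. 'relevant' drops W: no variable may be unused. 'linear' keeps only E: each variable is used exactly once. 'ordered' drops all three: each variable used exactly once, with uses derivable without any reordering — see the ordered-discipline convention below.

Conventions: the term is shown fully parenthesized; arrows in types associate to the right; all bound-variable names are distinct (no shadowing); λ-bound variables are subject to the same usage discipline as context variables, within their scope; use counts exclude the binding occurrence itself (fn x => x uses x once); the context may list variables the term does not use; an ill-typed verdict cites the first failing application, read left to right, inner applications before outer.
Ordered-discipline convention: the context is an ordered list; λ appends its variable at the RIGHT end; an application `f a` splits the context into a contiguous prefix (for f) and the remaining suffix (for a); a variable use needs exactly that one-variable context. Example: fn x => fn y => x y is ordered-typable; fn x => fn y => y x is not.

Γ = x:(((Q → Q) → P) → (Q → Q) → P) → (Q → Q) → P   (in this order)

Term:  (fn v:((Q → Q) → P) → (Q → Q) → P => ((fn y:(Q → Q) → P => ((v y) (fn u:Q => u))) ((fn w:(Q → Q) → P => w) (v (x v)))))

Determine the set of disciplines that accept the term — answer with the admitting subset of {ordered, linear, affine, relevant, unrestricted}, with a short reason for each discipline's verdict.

admitted in: relevant, unrestricted
counts: x: 1, v (bound): 3, y (bound): 1, u (bound): 1, w (bound): 1
order of uses: v, y, u, w, v, x, v
typing: well-typed at (((Q → Q) → P) → (Q → Q) → P) → P
ordered: ✗ — uses contraction: v ×3
linear: ✗ — uses contraction: v ×3
affine: ✗ — uses contraction: v ×3
relevant: ✓ — every one of x, v, y, u, w appears
unrestricted: ✓ — simply typable at (((Q → Q) → P) → (Q → Q) → P) → P; W, C, E all held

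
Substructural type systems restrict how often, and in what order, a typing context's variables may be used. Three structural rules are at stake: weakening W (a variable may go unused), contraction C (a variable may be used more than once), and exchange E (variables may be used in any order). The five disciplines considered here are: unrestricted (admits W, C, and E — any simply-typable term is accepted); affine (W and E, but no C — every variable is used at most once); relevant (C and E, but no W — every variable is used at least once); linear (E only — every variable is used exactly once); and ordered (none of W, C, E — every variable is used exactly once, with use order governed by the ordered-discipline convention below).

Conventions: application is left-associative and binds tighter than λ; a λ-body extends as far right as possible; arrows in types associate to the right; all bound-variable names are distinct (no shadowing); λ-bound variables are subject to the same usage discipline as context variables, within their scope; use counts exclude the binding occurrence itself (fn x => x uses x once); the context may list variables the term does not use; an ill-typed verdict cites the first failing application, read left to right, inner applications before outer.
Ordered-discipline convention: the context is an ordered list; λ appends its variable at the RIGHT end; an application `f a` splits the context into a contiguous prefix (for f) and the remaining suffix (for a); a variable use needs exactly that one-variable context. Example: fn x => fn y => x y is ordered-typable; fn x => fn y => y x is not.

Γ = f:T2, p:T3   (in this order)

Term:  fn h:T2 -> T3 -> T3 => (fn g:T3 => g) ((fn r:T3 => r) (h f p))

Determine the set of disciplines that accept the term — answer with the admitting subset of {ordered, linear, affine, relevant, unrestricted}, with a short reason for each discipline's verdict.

accepted by: linear, affine, relevant, unrestricted
usage: f=1; p=1; h (λ-bound)=1; g (λ-bound)=1; r (λ-bound)=1
order of uses: g, r, h, f, p
typing: well-typed — term : (T2 -> T3 -> T3) -> T3
ordered: ✗ — needs exchange: uses follow g, r, h, f, p
linear: ✓ — exactly-once usage across f, p, h, g, r
affine: ✓ — no duplicate uses among f, p, h, g, r
relevant: ✓ — f, p, h, g, r: all used, weakening unneeded
unrestricted: ✓ — type-checks ((T2 -> T3 -> T3) -> T3) and nothing is barred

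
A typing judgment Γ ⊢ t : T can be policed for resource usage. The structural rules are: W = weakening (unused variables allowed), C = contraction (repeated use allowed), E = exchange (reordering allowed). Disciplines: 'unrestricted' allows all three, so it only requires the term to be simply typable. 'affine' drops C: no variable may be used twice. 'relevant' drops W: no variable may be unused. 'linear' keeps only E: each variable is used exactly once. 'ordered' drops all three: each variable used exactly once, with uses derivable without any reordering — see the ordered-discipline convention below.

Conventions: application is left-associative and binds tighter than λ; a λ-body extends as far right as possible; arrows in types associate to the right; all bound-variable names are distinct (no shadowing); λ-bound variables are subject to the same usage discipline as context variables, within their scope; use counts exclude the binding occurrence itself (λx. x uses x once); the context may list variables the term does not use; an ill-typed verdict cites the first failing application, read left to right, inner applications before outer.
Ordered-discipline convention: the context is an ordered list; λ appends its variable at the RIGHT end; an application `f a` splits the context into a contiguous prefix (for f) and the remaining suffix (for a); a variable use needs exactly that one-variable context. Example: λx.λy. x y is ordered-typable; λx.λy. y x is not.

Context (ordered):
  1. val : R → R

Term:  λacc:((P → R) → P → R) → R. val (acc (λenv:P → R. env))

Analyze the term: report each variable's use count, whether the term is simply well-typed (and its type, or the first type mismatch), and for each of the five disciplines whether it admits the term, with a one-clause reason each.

usage: val: 1×; acc (λ-bound): 1×; env (λ-bound): 1×
use order (left to right): val, acc, env
typing: the term checks, with type (((P → R) → P → R) → R) → R
ordered: ✓, single-use (val, acc, env), ordered derivation ok
linear: ✓, single use per variable (val, acc, env)
affine: ✓, none of val, acc, env used more than once
relevant: ✓, val, acc, env: all used, weakening unneeded
unrestricted: ✓, simply typable at (((P → R) → P → R) → R) → R; W, C, E all held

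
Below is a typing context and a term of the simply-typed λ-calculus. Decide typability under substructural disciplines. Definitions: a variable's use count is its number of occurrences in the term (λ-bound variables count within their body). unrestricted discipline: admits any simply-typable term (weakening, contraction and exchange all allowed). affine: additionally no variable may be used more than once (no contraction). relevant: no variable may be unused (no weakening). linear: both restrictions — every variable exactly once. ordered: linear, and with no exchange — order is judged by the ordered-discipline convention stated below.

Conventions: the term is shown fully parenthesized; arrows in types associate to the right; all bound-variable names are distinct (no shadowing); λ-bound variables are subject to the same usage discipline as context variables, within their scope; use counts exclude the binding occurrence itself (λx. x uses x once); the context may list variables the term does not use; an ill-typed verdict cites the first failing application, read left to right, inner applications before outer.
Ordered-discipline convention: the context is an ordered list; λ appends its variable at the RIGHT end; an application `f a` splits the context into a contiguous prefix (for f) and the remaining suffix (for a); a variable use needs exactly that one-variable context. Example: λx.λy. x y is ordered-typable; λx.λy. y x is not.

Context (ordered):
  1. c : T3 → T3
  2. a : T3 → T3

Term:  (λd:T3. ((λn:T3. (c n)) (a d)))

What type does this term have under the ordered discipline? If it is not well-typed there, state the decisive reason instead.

term : T3 → T3
counts: c: 1×, a: 1×, d (λ-bound): 1×, n (λ-bound): 1×
order of uses: c, n, a, d
typing: well-typed — term : T3 → T3
all disciplines: ordered ✓, linear ✓, affine ✓, relevant ✓, unrestricted ✓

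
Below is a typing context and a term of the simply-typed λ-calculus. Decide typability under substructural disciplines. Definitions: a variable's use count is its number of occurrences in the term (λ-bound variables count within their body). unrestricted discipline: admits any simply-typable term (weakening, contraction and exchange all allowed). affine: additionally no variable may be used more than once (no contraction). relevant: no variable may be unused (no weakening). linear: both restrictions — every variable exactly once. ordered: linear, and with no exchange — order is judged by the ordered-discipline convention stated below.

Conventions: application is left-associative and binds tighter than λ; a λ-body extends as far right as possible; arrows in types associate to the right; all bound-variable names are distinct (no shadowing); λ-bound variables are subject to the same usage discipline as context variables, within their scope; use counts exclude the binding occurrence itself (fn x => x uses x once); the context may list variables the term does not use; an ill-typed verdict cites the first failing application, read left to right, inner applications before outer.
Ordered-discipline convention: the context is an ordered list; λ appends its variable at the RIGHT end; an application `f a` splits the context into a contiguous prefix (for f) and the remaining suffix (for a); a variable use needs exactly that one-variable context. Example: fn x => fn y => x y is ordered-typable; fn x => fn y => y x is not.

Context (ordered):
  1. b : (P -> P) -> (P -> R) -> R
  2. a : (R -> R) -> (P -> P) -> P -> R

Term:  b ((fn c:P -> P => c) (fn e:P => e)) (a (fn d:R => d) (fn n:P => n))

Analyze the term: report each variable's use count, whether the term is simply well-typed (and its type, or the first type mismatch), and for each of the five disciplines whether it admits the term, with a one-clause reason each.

counts: b ×1, a ×1, c [bound] ×1, e [bound] ×1, d [bound] ×1, n [bound] ×1
left-to-right use order: b, c, e, a, d, n
typing: well-typed — term : R
ordered: ✓, single-use (b, a, c, e, d, n), ordered derivation ok
linear: ✓, single use per variable (b, a, c, e, d, n)
affine: ✓, b, a, c, e, d, n: no repeats, contraction unneeded
relevant: ✓, b, a, c, e, d, n: all used, weakening unneeded
unrestricted: ✓, typability at R is all that's needed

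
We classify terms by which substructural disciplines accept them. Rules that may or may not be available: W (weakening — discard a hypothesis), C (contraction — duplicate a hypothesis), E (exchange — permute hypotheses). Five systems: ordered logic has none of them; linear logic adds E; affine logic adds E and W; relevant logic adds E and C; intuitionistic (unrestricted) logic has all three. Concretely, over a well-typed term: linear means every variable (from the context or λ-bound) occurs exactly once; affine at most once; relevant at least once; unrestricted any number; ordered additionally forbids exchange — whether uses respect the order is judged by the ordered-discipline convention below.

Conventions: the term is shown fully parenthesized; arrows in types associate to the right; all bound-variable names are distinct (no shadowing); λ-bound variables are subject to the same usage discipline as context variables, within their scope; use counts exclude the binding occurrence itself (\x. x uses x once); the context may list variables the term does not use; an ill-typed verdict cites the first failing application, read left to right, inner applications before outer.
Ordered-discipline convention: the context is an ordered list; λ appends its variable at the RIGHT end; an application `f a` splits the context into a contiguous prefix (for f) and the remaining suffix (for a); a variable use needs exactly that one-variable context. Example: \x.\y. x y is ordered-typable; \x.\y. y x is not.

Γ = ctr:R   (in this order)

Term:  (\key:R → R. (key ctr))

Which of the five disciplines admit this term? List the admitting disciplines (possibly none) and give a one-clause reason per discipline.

accepted by: linear, affine, relevant, unrestricted
counts: ctr: 1, key (λ-bound): 1
left-to-right use order: key, ctr
typing: well-typed at (R → R) → R
ordered: ✗ — use order key, ctr needs exchange
linear: ✓ — single use per variable (ctr, key)
affine: ✓ — none of ctr, key used more than once
relevant: ✓ — every one of ctr, key appears
unrestricted: ✓ — well-typed at (R → R) → R; no restrictions here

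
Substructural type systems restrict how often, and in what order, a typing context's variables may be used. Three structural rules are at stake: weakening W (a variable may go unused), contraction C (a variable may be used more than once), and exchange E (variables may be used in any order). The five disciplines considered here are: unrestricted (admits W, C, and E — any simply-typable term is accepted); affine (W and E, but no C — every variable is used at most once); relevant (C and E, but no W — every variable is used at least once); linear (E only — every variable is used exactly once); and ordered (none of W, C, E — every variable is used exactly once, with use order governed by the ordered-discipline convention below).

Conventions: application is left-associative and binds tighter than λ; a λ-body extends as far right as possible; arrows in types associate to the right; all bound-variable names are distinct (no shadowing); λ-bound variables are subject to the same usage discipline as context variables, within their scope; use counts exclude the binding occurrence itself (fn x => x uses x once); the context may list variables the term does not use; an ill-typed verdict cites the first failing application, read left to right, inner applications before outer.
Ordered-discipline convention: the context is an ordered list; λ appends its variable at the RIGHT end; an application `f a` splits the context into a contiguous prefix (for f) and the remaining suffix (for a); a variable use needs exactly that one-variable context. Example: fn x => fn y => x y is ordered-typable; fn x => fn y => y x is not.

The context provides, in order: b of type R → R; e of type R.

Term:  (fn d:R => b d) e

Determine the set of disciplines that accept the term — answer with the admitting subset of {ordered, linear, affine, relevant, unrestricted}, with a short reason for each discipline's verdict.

admitted in: ordered, linear, affine, relevant, unrestricted
usage: b=1, e=1, d [bound]=1
left-to-right use order: b, d, e
typing: ✓ — R
ordered: ✓, b, e, d once each; derivable with no W/C/E
linear: ✓, exactly-once usage across b, e, d
affine: ✓, at most one use each (b, e, d)
relevant: ✓, every one of b, e, d appears
unrestricted: ✓, simply typable at R; W, C, E all held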